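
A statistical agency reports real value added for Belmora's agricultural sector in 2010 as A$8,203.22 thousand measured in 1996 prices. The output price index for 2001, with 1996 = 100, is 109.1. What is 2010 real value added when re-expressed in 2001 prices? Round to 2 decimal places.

Real value added in 2001 prices = Real value added in 1996 prices × (P_2001/P_1996) = 8203.22 × 1.091 = 8949.71.

A$8,949.71 thousand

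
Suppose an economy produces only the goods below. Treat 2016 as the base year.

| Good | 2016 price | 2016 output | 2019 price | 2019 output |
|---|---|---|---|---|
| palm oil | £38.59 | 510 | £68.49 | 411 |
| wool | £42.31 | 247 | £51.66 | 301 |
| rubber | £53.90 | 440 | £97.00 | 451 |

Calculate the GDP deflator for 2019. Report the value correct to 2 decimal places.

Nominal GDP 2019 = 68.49·411 + 51.66·301 + 97.00·451 = 87446.05.
Real GDP 2019 (at 2016 prices) = 38.59·411 + 42.31·301 + 53.90·451 = 52904.70.
Deflator = Nominal/Real × 100 = 87446.05/52904.70 × 100 = 165.290.

165.29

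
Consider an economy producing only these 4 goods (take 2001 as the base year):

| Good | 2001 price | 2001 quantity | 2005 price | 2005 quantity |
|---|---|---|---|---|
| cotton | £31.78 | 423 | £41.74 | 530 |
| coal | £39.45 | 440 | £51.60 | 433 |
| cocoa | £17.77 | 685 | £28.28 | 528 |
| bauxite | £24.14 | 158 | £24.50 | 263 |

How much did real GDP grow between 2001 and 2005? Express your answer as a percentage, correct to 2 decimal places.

Real GDP 2001 = Nominal GDP 2001 = 31.78·423 + 39.45·440 + 17.77·685 + 24.14·158 = 46787.51.
Real GDP 2005 (at 2001 prices) = 31.78·530 + 39.45·433 + 17.77·528 + 24.14·263 = 49656.63.
Real growth = 49656.63/46787.51 − 1 = 0.0613.

6.13%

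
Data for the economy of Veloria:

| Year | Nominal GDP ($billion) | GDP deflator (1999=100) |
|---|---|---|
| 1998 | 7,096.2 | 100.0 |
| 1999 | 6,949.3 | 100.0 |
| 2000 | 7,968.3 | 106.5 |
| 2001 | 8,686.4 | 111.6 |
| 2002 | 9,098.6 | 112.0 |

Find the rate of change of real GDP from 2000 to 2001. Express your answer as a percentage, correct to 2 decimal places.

Real GDP 2000 = 7968.3/1.065 = 7481.97.
Real GDP 2001 = 8686.4/1.116 = 7783.51.
Change = 7783.51/7481.97 − 1 = 0.0403.

4.03%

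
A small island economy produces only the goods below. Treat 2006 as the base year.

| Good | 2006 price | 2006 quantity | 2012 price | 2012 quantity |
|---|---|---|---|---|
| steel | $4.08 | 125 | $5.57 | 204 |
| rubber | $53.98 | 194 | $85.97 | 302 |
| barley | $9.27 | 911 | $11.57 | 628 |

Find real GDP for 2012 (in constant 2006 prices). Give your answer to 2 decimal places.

Real GDP 2012 = Σ (p_2006 × q_2012) = 4.08·204 + 53.98·302 + 9.27·628 = 22955.84.

$22955.84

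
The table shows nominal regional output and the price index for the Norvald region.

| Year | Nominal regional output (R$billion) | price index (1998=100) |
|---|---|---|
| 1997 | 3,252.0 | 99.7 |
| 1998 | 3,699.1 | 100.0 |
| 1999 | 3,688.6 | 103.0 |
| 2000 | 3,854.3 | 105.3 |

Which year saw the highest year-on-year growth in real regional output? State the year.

1998: real = 3699.1/1.000 = 3699.10; growth vs 1997 (3261.79) = 13.41%.
1999: real = 3688.6/1.030 = 3581.17; growth vs 1998 (3699.10) = -3.19%.
2000: real = 3854.3/1.053 = 3660.30; growth vs 1999 (3581.17) = 2.21%.

1998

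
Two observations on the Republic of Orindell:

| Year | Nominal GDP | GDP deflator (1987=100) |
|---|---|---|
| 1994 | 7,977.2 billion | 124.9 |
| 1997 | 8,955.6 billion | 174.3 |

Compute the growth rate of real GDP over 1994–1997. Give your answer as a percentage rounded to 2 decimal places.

-19.55%

Real GDP 1994 = 7977.2 / 1.249 = 6386.87.
Real GDP 1997 = 8955.6 / 1.743 = 5138.04.
Real growth = 5138.04 / 6386.87 − 1 = -0.1955.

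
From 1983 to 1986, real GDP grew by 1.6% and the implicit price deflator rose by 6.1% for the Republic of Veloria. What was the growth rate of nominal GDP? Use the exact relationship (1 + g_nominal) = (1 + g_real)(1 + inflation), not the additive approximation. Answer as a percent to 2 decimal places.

7.80%

(1 + g_nom) = (1 + g_real)(1 + π) = 1.0160 × 1.0610 = 1.07798.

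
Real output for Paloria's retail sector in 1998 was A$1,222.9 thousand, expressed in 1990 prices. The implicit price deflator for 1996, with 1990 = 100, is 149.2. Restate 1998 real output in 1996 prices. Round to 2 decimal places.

A$1,824.57 thousand

Real output in 1996 prices = Real output in 1990 prices × (P_1996/P_1990) = 1222.9 × 1.492 = 1824.57.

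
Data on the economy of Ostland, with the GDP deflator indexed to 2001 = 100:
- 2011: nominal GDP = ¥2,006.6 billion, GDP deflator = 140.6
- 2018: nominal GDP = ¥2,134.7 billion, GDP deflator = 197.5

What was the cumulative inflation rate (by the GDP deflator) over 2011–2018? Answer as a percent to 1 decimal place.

Price-level change = 197.5 / 140.6 − 1 = 0.4047.

40.5%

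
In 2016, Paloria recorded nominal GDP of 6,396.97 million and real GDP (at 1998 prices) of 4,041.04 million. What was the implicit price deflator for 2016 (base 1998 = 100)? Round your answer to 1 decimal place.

implicit price deflator = (Nominal / Real) × 100 = 6396.97 / 4041.04 × 100 = 158.30.

158.3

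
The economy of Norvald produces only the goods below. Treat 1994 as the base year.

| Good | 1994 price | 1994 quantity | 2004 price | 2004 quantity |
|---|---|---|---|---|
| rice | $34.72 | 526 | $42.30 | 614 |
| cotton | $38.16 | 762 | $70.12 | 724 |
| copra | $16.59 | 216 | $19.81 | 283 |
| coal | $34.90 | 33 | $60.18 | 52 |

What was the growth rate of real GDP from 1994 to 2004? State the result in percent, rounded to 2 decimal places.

Real GDP 1994 = Nominal GDP 1994 = 34.72·526 + 38.16·762 + 16.59·216 + 34.90·33 = 52075.78.
Real GDP 2004 (at 1994 prices) = 34.72·614 + 38.16·724 + 16.59·283 + 34.90·52 = 55455.69.
Real growth = 55455.69/52075.78 − 1 = 0.0649.

6.49%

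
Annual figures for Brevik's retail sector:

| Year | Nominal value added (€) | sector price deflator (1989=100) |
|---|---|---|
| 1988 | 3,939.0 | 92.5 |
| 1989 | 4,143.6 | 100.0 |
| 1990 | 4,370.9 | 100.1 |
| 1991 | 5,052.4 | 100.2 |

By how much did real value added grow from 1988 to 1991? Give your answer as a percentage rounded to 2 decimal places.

Real value added 1988 = 3939.0/0.925 = 4258.38.
Real value added 1991 = 5052.4/1.002 = 5042.32.
Change = 5042.32/4258.38 − 1 = 0.1841.

18.41%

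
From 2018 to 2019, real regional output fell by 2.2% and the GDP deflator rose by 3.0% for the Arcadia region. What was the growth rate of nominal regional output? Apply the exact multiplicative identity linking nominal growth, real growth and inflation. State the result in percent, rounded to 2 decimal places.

(1 + g_nom) = (1 + g_real)(1 + π) = 0.9780 × 1.0300 = 1.00734.

0.73%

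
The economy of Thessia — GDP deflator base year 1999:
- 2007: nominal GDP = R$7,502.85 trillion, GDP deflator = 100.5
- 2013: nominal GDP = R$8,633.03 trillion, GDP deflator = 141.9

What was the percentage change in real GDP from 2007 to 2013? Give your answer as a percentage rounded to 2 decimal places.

-18.51%

Deflate each year: 2007 → 7502.85/1.005 = 7465.52; 2013 → 8633.03/1.419 = 6083.88.
So real GDP changed by 6083.88/7465.52 − 1 = -0.1851, i.e. -18.51%.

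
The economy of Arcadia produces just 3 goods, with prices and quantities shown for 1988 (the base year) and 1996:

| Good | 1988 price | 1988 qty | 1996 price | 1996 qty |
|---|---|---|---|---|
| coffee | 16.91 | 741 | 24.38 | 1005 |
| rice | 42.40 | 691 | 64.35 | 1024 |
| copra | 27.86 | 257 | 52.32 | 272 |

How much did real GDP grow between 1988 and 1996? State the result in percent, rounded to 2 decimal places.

38.79%

Real GDP 1988 = Nominal GDP 1988 = 16.91·741 + 42.40·691 + 27.86·257 = 48988.73.
Real GDP 1996 (at 1988 prices) = 16.91·1005 + 42.40·1024 + 27.86·272 = 67990.07.
Real growth = 67990.07/48988.73 − 1 = 0.3879.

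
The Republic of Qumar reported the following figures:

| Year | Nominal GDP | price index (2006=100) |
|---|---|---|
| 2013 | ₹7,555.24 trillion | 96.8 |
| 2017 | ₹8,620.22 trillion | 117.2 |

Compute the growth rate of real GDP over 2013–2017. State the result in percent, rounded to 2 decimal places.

-5.76%

Deflate each year: 2013 → 7555.24/0.968 = 7805.00; 2017 → 8620.22/1.172 = 7355.14.
So real GDP changed by 7355.14/7805.00 − 1 = -0.0576, i.e. -5.76%.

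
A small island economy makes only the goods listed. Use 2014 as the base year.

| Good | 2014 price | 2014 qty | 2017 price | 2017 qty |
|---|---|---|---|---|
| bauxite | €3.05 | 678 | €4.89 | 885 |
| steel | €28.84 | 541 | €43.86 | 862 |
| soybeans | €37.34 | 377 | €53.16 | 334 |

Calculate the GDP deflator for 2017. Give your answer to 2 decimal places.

Nominal GDP 2017 = 4.89·885 + 43.86·862 + 53.16·334 = 59890.41.
Real GDP 2017 (at 2014 prices) = 3.05·885 + 28.84·862 + 37.34·334 = 40030.89.
Deflator = Nominal/Real × 100 = 59890.41/40030.89 × 100 = 149.610.

149.61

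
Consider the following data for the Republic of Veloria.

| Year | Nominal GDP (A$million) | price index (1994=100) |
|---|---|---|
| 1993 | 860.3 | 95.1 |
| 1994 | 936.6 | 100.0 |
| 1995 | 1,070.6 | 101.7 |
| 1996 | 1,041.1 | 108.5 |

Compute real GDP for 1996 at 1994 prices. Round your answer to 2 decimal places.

Real GDP 1996 = 1041.1 / 1.085 = 959.54.

A$959.54 million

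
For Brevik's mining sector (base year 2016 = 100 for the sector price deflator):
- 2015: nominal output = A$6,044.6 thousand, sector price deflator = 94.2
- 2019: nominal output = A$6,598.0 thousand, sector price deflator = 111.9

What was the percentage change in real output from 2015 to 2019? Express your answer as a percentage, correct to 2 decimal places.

-8.11%

Real output 2015 = 6044.6 / 0.942 = 6416.77.
Real output 2019 = 6598.0 / 1.119 = 5896.34.
Real growth = 5896.34 / 6416.77 − 1 = -0.0811.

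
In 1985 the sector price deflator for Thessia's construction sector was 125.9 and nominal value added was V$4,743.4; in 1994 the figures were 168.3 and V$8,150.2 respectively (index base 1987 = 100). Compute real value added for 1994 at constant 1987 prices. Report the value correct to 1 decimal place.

Real value added = Nominal / (sector price deflator/100) = 8150.2 / 1.683 = 4842.66.

V$4,842.7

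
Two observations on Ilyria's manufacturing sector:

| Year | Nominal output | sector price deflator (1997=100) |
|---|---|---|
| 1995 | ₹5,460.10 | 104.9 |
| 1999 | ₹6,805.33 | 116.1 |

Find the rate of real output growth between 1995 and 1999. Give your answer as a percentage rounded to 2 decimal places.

12.61%

Deflate each year: 1995 → 5460.10/1.049 = 5205.05; 1999 → 6805.33/1.161 = 5861.61.
So real output changed by 5861.61/5205.05 − 1 = 0.1261, i.e. 12.61%.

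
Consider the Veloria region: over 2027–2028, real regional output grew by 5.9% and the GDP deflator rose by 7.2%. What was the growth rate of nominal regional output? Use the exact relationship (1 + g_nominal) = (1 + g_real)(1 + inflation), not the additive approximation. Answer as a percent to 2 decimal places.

(1 + g_nom) = (1 + g_real)(1 + π) = 1.0590 × 1.0720 = 1.13525.

13.52%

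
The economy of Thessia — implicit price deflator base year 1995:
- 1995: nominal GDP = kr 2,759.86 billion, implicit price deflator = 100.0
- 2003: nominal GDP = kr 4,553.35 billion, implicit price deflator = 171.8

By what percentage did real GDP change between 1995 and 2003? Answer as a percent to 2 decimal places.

-3.97%

Real GDP 1995 = 2759.86 / 1.000 = 2759.86.
Real GDP 2003 = 4553.35 / 1.718 = 2650.38.
Real growth = 2650.38 / 2759.86 − 1 = -0.0397.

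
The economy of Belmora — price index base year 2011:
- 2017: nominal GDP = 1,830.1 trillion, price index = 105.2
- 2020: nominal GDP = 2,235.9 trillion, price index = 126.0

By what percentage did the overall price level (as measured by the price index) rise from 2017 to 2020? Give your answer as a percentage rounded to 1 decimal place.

Price-level change = 126.0 / 105.2 − 1 = 0.1977.

19.8%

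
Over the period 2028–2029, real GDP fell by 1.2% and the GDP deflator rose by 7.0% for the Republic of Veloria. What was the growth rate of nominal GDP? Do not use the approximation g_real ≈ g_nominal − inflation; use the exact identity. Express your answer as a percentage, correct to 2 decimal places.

5.72%

(1 + g_nom) = (1 + g_real)(1 + π) = 0.9880 × 1.0700 = 1.05716.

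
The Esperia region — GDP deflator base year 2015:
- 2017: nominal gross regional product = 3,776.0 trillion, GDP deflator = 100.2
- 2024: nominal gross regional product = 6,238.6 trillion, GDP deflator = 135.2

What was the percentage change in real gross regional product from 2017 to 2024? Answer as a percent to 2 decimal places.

22.45%

Real gross regional product 2017 = 3776.0 / 1.002 = 3768.46.
Real gross regional product 2024 = 6238.6 / 1.352 = 4614.35.
Real growth = 4614.35 / 3768.46 − 1 = 0.2245.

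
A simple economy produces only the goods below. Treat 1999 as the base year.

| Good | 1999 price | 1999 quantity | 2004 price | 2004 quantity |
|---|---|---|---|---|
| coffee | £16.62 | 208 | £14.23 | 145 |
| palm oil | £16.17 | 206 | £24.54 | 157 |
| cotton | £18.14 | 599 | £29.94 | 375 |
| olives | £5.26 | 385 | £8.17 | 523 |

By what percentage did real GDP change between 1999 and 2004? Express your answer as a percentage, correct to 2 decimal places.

Real GDP 1999 = Nominal GDP 1999 = 16.62·208 + 16.17·206 + 18.14·599 + 5.26·385 = 19678.94.
Real GDP 2004 (at 1999 prices) = 16.62·145 + 16.17·157 + 18.14·375 + 5.26·523 = 14502.07.
Real growth = 14502.07/19678.94 − 1 = -0.2631.

-26.31%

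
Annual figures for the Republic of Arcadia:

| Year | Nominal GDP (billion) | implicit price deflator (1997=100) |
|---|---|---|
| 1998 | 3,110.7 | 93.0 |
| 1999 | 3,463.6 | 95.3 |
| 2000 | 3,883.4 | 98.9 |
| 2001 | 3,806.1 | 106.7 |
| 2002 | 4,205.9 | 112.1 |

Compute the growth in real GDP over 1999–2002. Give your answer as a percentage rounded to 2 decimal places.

3.23%

Real GDP 1999 = 3463.6/0.953 = 3634.42.
Real GDP 2002 = 4205.9/1.121 = 3751.92.
Change = 3751.92/3634.42 − 1 = 0.0323.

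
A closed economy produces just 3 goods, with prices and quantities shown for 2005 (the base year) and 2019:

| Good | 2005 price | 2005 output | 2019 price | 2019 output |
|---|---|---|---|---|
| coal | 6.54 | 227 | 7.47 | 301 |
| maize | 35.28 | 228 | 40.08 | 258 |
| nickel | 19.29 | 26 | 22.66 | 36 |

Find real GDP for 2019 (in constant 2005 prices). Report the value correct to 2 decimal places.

11765.22

Real GDP 2019 = Σ (p_2005 × q_2019) = 6.54·301 + 35.28·258 + 19.29·36 = 11765.22.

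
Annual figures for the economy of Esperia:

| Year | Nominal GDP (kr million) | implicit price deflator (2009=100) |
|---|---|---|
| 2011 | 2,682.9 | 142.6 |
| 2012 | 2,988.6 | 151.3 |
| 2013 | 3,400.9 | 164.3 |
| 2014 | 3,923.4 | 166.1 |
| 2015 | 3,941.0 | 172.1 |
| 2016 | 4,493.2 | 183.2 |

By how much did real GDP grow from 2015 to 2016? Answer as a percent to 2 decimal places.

7.10%

Real GDP 2015 = 3941.0/1.721 = 2289.95.
Real GDP 2016 = 4493.2/1.832 = 2452.62.
Change = 2452.62/2289.95 − 1 = 0.0710.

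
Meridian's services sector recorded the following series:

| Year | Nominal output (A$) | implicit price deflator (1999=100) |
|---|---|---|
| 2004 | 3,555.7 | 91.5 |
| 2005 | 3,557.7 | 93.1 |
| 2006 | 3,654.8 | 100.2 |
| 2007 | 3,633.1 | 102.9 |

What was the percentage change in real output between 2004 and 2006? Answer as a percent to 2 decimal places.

Real output 2004 = 3555.7/0.915 = 3886.01.
Real output 2006 = 3654.8/1.002 = 3647.50.
Change = 3647.50/3886.01 − 1 = -0.0614.

-6.14%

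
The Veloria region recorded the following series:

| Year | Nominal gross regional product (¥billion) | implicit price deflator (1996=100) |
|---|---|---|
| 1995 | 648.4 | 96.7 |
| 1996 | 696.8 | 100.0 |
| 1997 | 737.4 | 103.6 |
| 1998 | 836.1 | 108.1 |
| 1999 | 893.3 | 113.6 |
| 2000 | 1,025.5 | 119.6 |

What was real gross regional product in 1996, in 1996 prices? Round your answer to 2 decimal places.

Real gross regional product 1996 = 696.8 / 1.000 = 696.80.

¥696.80 billion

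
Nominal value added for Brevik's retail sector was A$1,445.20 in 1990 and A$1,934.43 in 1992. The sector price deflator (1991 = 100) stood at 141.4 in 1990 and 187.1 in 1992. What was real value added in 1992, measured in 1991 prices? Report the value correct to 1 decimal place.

A$1,033.9

Real value added = Nominal / (sector price deflator/100) = 1934.43 / 1.871 = 1033.90.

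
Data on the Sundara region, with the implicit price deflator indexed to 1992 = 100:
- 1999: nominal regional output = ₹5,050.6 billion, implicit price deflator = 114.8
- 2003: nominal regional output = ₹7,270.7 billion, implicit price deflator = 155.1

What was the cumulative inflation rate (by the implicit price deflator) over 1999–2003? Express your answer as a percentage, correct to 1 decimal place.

35.1%

Price-level change = 155.1 / 114.8 − 1 = 0.3510.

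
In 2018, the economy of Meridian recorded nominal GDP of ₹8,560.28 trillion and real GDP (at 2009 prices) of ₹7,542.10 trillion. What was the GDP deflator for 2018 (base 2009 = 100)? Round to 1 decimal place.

113.5

GDP deflator = (Nominal / Real) × 100 = 8560.28 / 7542.10 × 100 = 113.50.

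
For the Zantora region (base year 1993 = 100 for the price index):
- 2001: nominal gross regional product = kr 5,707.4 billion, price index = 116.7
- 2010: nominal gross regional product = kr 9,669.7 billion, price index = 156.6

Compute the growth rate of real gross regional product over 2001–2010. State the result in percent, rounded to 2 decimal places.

26.26%

Real gross regional product 2001 = 5707.4 / 1.167 = 4890.66.
Real gross regional product 2010 = 9669.7 / 1.566 = 6174.78.
Real growth = 6174.78 / 4890.66 − 1 = 0.2626.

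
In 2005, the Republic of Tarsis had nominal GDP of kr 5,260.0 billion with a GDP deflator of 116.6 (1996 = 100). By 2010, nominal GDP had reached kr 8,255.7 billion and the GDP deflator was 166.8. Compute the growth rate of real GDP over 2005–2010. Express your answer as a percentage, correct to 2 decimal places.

Real GDP 2005 = 5260.0 / 1.166 = 4511.15.
Real GDP 2010 = 8255.7 / 1.668 = 4949.46.
Real growth = 4949.46 / 4511.15 − 1 = 0.0972.

9.72%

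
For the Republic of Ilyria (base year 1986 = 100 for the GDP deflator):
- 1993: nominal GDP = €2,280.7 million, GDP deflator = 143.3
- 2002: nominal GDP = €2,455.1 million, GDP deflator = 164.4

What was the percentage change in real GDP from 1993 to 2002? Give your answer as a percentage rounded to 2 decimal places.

-6.17%

Deflate each year: 1993 → 2280.7/1.433 = 1591.56; 2002 → 2455.1/1.644 = 1493.37.
So real GDP changed by 1493.37/1591.56 − 1 = -0.0617, i.e. -6.17%.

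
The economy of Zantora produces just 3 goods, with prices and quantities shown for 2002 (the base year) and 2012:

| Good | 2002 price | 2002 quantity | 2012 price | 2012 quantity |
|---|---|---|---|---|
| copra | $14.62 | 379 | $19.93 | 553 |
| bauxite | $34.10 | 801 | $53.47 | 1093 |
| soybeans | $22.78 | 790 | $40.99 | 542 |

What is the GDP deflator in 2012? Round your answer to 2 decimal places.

158.88

Nominal GDP 2012 = 19.93·553 + 53.47·1093 + 40.99·542 = 91680.58.
Real GDP 2012 (at 2002 prices) = 14.62·553 + 34.10·1093 + 22.78·542 = 57702.92.
Deflator = Nominal/Real × 100 = 91680.58/57702.92 × 100 = 158.884.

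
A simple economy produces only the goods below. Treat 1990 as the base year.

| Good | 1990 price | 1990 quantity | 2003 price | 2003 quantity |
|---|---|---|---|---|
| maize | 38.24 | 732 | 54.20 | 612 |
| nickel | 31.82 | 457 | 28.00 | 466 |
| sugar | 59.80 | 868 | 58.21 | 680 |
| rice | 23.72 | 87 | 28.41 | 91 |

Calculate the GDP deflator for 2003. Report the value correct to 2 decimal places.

Nominal GDP 2003 = 54.20·612 + 28.00·466 + 58.21·680 + 28.41·91 = 88386.51.
Real GDP 2003 (at 1990 prices) = 38.24·612 + 31.82·466 + 59.80·680 + 23.72·91 = 81053.52.
Deflator = Nominal/Real × 100 = 88386.51/81053.52 × 100 = 109.047.

109.05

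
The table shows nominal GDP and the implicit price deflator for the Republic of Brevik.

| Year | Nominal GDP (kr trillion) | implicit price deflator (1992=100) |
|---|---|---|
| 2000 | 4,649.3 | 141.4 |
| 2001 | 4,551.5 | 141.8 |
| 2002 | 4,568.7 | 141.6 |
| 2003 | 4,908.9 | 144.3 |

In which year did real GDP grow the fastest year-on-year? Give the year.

2001: real = 4551.5/1.418 = 3209.80; growth vs 2000 (3288.05) = -2.38%.
2002: real = 4568.7/1.416 = 3226.48; growth vs 2001 (3209.80) = 0.52%.
2003: real = 4908.9/1.443 = 3401.87; growth vs 2002 (3226.48) = 5.44%.

2003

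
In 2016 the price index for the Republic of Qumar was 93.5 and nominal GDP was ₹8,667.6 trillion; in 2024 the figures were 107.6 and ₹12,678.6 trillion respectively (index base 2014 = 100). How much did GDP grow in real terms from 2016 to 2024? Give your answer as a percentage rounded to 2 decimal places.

Real GDP 2016 = 8667.6 / 0.935 = 9270.16.
Real GDP 2024 = 12678.6 / 1.076 = 11783.09.
Real growth = 11783.09 / 9270.16 − 1 = 0.2711.

27.11%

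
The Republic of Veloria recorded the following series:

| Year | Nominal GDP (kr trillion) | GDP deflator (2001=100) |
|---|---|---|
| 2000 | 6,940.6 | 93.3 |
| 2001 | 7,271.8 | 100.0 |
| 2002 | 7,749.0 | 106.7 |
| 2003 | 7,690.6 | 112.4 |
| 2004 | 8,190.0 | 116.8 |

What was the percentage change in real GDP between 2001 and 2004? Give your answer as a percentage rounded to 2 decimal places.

Real GDP 2001 = 7271.8/1.000 = 7271.80.
Real GDP 2004 = 8190.0/1.168 = 7011.99.
Change = 7011.99/7271.80 − 1 = -0.0357.

-3.57%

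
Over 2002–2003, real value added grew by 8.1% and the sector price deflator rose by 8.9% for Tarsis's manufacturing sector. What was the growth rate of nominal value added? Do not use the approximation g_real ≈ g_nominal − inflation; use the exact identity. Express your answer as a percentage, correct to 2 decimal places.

17.72%

(1 + g_nom) = (1 + g_real)(1 + π) = 1.0810 × 1.0890 = 1.17721.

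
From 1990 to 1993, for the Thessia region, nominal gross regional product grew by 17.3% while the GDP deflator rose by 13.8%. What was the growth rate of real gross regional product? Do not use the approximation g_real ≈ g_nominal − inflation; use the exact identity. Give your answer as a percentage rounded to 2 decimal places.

3.08%

(1 + g_nom) = (1 + g_real)(1 + π), so g_real = 1.1730 / 1.1380 − 1 = 0.03076.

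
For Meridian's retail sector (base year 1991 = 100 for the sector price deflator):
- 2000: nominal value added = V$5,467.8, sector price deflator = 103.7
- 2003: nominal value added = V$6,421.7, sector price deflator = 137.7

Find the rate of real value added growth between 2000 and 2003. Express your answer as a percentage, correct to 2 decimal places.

-11.55%

Real value added 2000 = 5467.8 / 1.037 = 5272.71.
Real value added 2003 = 6421.7 / 1.377 = 4663.54.
Real growth = 4663.54 / 5272.71 − 1 = -0.1155.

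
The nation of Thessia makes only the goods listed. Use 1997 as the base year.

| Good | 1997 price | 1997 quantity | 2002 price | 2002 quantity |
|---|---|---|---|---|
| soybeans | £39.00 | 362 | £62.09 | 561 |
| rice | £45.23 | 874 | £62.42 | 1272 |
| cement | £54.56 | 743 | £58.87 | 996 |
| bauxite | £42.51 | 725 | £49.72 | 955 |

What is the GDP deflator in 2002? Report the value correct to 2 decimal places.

Nominal GDP 2002 = 62.09·561 + 62.42·1272 + 58.87·996 + 49.72·955 = 220347.85.
Real GDP 2002 (at 1997 prices) = 39.00·561 + 45.23·1272 + 54.56·996 + 42.51·955 = 174350.37.
Deflator = Nominal/Real × 100 = 220347.85/174350.37 × 100 = 126.382.

126.38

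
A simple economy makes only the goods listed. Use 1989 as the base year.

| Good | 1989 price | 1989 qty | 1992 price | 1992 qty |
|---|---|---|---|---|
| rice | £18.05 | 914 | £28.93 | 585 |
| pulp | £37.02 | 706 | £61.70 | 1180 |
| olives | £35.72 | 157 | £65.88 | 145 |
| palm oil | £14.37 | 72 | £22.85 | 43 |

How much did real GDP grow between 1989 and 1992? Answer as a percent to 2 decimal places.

Real GDP 1989 = Nominal GDP 1989 = 18.05·914 + 37.02·706 + 35.72·157 + 14.37·72 = 49276.50.
Real GDP 1992 (at 1989 prices) = 18.05·585 + 37.02·1180 + 35.72·145 + 14.37·43 = 60040.16.
Real growth = 60040.16/49276.50 − 1 = 0.2184.

21.84%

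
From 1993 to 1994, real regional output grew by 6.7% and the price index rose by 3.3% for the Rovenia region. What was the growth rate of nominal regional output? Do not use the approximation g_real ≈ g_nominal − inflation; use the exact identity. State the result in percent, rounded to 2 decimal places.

(1 + g_nom) = (1 + g_real)(1 + π) = 1.0670 × 1.0330 = 1.10221.

10.22%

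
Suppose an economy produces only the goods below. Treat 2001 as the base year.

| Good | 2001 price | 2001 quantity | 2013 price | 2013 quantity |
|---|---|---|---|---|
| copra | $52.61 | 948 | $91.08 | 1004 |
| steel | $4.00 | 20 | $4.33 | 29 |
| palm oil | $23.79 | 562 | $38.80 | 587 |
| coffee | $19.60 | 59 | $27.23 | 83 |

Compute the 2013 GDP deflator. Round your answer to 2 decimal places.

170.16

Nominal GDP 2013 = 91.08·1004 + 4.33·29 + 38.80·587 + 27.23·83 = 116605.58.
Real GDP 2013 (at 2001 prices) = 52.61·1004 + 4.00·29 + 23.79·587 + 19.60·83 = 68527.97.
Deflator = Nominal/Real × 100 = 116605.58/68527.97 × 100 = 170.158.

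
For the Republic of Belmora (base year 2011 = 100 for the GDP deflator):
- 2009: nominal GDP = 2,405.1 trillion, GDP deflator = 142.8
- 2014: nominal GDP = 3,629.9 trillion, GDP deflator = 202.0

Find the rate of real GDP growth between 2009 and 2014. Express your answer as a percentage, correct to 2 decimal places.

Deflate each year: 2009 → 2405.1/1.428 = 1684.24; 2014 → 3629.9/2.020 = 1796.98.
So real GDP changed by 1796.98/1684.24 − 1 = 0.0669, i.e. 6.69%.

6.69%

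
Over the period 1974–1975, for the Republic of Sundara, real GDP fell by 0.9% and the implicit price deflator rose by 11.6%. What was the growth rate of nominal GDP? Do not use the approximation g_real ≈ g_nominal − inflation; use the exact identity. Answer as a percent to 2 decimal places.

(1 + g_nom) = (1 + g_real)(1 + π) = 0.9910 × 1.1160 = 1.10596.

10.60%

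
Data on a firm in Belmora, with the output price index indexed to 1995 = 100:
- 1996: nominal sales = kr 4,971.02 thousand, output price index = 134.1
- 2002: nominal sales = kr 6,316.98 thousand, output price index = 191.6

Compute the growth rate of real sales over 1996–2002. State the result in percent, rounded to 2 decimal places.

-11.06%

Real sales 1996 = 4971.02 / 1.341 = 3706.95.
Real sales 2002 = 6316.98 / 1.916 = 3296.96.
Real growth = 3296.96 / 3706.95 − 1 = -0.1106.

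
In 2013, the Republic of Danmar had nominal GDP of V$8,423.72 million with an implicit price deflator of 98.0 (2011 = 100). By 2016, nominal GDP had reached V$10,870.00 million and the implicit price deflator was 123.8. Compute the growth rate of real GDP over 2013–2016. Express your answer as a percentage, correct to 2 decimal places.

2.15%

Real GDP 2013 = 8423.72 / 0.980 = 8595.63.
Real GDP 2016 = 10870.00 / 1.238 = 8780.29.
Real growth = 8780.29 / 8595.63 − 1 = 0.0215.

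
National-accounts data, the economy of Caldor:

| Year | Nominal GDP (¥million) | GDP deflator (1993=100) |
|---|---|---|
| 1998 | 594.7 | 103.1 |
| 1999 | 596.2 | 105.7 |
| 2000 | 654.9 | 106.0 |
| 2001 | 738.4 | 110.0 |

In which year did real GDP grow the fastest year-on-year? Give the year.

2000

1999: real = 596.2/1.057 = 564.05; growth vs 1998 (576.82) = -2.21%.
2000: real = 654.9/1.060 = 617.83; growth vs 1999 (564.05) = 9.53%.
2001: real = 738.4/1.100 = 671.27; growth vs 2000 (617.83) = 8.65%.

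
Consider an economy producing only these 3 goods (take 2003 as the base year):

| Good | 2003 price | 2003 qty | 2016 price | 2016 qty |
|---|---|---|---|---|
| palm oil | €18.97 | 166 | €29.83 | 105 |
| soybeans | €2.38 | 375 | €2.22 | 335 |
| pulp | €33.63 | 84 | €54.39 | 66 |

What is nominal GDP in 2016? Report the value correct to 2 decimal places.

€7465.59

Nominal GDP 2016 = Σ (p_2016 × q_2016) = 29.83·105 + 2.22·335 + 54.39·66 = 7465.59.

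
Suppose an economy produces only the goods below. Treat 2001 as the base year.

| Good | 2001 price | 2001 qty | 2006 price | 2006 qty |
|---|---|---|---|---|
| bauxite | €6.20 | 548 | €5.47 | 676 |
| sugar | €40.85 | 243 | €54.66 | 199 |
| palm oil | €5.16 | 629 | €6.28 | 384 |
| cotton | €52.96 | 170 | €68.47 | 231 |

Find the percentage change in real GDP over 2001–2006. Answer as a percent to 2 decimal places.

Real GDP 2001 = Nominal GDP 2001 = 6.20·548 + 40.85·243 + 5.16·629 + 52.96·170 = 25572.99.
Real GDP 2006 (at 2001 prices) = 6.20·676 + 40.85·199 + 5.16·384 + 52.96·231 = 26535.55.
Real growth = 26535.55/25572.99 − 1 = 0.0376.

3.76%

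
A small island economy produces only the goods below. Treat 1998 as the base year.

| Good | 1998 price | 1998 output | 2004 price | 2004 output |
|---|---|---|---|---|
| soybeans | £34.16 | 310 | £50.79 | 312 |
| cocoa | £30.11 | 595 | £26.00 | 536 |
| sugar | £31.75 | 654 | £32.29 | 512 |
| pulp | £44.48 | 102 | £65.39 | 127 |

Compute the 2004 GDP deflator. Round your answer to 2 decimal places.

112.15

Nominal GDP 2004 = 50.79·312 + 26.00·536 + 32.29·512 + 65.39·127 = 54619.49.
Real GDP 2004 (at 1998 prices) = 34.16·312 + 30.11·536 + 31.75·512 + 44.48·127 = 48701.84.
Deflator = Nominal/Real × 100 = 54619.49/48701.84 × 100 = 112.151.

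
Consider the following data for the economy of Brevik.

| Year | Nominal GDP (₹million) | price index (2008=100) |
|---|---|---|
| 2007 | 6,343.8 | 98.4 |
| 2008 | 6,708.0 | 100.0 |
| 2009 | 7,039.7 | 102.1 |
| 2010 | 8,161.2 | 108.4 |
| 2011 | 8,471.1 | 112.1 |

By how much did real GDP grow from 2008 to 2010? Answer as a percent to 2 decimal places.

12.24%

Real GDP 2008 = 6708.0/1.000 = 6708.00.
Real GDP 2010 = 8161.2/1.084 = 7528.78.
Change = 7528.78/6708.00 − 1 = 0.1224.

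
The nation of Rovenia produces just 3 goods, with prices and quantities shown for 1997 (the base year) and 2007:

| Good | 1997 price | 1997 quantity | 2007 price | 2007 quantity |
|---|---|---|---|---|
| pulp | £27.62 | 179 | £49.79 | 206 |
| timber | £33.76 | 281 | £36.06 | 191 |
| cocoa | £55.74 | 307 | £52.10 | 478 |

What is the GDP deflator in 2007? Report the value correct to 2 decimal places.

108.42

Nominal GDP 2007 = 49.79·206 + 36.06·191 + 52.10·478 = 42048.00.
Real GDP 2007 (at 1997 prices) = 27.62·206 + 33.76·191 + 55.74·478 = 38781.60.
Deflator = Nominal/Real × 100 = 42048.00/38781.60 × 100 = 108.423.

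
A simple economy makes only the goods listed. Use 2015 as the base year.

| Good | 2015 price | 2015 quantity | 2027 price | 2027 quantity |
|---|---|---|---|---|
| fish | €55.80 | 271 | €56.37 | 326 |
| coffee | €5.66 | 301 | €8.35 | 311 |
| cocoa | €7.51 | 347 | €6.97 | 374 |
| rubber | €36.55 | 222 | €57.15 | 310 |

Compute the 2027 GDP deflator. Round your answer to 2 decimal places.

Nominal GDP 2027 = 56.37·326 + 8.35·311 + 6.97·374 + 57.15·310 = 41296.75.
Real GDP 2027 (at 2015 prices) = 55.80·326 + 5.66·311 + 7.51·374 + 36.55·310 = 34090.30.
Deflator = Nominal/Real × 100 = 41296.75/34090.30 × 100 = 121.139.

121.14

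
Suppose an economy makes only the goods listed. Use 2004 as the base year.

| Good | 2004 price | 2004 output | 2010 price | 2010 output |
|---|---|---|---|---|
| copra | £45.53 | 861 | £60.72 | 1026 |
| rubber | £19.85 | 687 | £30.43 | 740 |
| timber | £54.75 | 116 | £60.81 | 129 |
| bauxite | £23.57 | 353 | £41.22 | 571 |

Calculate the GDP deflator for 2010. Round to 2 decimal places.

Nominal GDP 2010 = 60.72·1026 + 30.43·740 + 60.81·129 + 41.22·571 = 116198.03.
Real GDP 2010 (at 2004 prices) = 45.53·1026 + 19.85·740 + 54.75·129 + 23.57·571 = 81924.00.
Deflator = Nominal/Real × 100 = 116198.03/81924.00 × 100 = 141.836.

141.84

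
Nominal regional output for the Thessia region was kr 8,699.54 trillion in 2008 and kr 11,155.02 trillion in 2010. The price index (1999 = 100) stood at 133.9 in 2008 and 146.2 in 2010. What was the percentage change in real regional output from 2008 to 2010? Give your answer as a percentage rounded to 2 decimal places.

17.44%

Deflate each year: 2008 → 8699.54/1.339 = 6497.04; 2010 → 11155.02/1.462 = 7629.97.
So real regional output changed by 7629.97/6497.04 − 1 = 0.1744, i.e. 17.44%.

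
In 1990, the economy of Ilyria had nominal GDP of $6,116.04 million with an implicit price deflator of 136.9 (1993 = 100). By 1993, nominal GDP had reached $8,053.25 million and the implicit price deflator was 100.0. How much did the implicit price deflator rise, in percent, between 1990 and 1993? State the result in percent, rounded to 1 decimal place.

-27.0%

Price-level change = 100.0 / 136.9 − 1 = -0.2695.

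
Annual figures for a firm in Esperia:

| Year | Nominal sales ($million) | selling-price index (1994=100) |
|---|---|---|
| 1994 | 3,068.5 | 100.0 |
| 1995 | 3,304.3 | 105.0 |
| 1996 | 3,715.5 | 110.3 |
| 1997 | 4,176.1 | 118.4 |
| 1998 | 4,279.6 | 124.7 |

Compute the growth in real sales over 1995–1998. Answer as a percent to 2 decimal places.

9.06%

Real sales 1995 = 3304.3/1.050 = 3146.95.
Real sales 1998 = 4279.6/1.247 = 3431.92.
Change = 3431.92/3146.95 − 1 = 0.0906.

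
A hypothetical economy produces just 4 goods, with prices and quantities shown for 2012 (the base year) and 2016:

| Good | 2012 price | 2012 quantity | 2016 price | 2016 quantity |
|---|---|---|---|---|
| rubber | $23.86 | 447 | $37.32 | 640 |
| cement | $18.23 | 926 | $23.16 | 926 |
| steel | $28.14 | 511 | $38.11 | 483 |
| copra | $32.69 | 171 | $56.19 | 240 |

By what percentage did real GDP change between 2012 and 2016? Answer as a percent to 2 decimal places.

12.78%

Real GDP 2012 = Nominal GDP 2012 = 23.86·447 + 18.23·926 + 28.14·511 + 32.69·171 = 47515.93.
Real GDP 2016 (at 2012 prices) = 23.86·640 + 18.23·926 + 28.14·483 + 32.69·240 = 53588.60.
Real growth = 53588.60/47515.93 − 1 = 0.1278.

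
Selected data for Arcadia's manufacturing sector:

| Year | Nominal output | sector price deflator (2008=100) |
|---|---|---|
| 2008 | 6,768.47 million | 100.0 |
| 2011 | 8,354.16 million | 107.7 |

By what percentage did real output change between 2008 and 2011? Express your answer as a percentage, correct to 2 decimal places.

14.60%

Deflate each year: 2008 → 6768.47/1.000 = 6768.47; 2011 → 8354.16/1.077 = 7756.88.
So real output changed by 7756.88/6768.47 − 1 = 0.1460, i.e. 14.60%.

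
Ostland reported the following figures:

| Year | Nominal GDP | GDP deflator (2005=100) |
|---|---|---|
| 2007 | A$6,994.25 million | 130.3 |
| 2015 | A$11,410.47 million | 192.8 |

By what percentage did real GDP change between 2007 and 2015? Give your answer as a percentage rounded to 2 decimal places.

Deflate each year: 2007 → 6994.25/1.303 = 5367.81; 2015 → 11410.47/1.928 = 5918.29.
So real GDP changed by 5918.29/5367.81 − 1 = 0.1026, i.e. 10.26%.

10.26%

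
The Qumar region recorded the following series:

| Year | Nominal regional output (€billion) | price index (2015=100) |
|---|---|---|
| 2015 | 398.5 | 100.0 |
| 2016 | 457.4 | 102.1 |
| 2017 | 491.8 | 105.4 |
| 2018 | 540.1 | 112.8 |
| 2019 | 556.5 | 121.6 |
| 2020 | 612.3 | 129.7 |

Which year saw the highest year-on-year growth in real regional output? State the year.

2016: real = 457.4/1.021 = 447.99; growth vs 2015 (398.50) = 12.42%.
2017: real = 491.8/1.054 = 466.60; growth vs 2016 (447.99) = 4.15%.
2018: real = 540.1/1.128 = 478.81; growth vs 2017 (466.60) = 2.62%.
2019: real = 556.5/1.216 = 457.65; growth vs 2018 (478.81) = -4.42%.
2020: real = 612.3/1.297 = 472.09; growth vs 2019 (457.65) = 3.16%.

2016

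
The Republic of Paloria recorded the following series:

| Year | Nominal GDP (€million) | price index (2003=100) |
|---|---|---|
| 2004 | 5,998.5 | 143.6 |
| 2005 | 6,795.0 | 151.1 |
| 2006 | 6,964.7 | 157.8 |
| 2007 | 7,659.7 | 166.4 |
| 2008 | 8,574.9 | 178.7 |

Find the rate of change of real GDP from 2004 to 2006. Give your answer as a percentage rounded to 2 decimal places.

5.66%

Real GDP 2004 = 5998.5/1.436 = 4177.23.
Real GDP 2006 = 6964.7/1.578 = 4413.62.
Change = 4413.62/4177.23 − 1 = 0.0566.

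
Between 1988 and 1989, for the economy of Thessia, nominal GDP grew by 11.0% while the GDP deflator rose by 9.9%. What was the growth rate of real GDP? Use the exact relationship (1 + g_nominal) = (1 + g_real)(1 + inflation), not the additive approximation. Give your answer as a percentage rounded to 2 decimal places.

(1 + g_nom) = (1 + g_real)(1 + π), so g_real = 1.1100 / 1.0990 − 1 = 0.01001.

1.00%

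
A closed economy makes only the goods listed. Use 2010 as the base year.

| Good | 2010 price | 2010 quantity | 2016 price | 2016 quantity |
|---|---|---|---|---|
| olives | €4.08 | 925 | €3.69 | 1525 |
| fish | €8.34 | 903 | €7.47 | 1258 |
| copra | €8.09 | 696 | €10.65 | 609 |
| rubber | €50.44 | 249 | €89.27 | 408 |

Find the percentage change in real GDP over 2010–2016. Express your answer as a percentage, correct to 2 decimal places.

43.14%

Real GDP 2010 = Nominal GDP 2010 = 4.08·925 + 8.34·903 + 8.09·696 + 50.44·249 = 29495.22.
Real GDP 2016 (at 2010 prices) = 4.08·1525 + 8.34·1258 + 8.09·609 + 50.44·408 = 42220.05.
Real growth = 42220.05/29495.22 − 1 = 0.4314.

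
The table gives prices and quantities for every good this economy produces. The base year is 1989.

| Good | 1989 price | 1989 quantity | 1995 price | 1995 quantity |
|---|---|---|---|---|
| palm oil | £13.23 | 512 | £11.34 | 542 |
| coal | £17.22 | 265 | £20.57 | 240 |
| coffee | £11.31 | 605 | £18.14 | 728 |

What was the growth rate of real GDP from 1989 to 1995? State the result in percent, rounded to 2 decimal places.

Real GDP 1989 = Nominal GDP 1989 = 13.23·512 + 17.22·265 + 11.31·605 = 18179.61.
Real GDP 1995 (at 1989 prices) = 13.23·542 + 17.22·240 + 11.31·728 = 19537.14.
Real growth = 19537.14/18179.61 − 1 = 0.0747.

7.47%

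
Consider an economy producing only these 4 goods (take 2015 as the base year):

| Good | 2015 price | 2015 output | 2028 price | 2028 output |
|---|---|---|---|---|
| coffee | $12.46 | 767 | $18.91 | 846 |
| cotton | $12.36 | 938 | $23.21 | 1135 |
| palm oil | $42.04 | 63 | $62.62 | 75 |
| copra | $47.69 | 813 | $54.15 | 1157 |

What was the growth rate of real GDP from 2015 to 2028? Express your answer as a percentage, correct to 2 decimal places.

Real GDP 2015 = Nominal GDP 2015 = 12.46·767 + 12.36·938 + 42.04·63 + 47.69·813 = 62570.99.
Real GDP 2028 (at 2015 prices) = 12.46·846 + 12.36·1135 + 42.04·75 + 47.69·1157 = 82900.09.
Real growth = 82900.09/62570.99 − 1 = 0.3249.

32.49%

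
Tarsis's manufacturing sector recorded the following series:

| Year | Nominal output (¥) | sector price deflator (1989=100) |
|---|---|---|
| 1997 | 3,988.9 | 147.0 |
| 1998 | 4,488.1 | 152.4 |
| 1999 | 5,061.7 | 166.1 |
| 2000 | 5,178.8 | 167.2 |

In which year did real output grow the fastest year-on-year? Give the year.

1998: real = 4488.1/1.524 = 2944.95; growth vs 1997 (2713.54) = 8.53%.
1999: real = 5061.7/1.661 = 3047.38; growth vs 1998 (2944.95) = 3.48%.
2000: real = 5178.8/1.672 = 3097.37; growth vs 1999 (3047.38) = 1.64%.

1998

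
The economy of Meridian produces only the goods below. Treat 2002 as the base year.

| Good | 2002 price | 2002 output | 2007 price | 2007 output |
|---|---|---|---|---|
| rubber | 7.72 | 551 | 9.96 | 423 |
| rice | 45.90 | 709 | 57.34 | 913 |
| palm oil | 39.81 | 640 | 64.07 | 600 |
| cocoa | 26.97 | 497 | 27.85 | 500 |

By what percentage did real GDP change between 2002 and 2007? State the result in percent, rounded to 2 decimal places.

Real GDP 2002 = Nominal GDP 2002 = 7.72·551 + 45.90·709 + 39.81·640 + 26.97·497 = 75679.31.
Real GDP 2007 (at 2002 prices) = 7.72·423 + 45.90·913 + 39.81·600 + 26.97·500 = 82543.26.
Real growth = 82543.26/75679.31 − 1 = 0.0907.

9.07%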